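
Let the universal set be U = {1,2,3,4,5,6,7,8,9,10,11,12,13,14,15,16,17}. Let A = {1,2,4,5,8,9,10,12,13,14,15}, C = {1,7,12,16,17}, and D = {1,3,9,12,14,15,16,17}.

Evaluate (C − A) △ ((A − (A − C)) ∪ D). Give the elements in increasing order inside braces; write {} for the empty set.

C − A = {7,16,17}
A − C = {2,4,5,8,9,10,13,14,15}
A − (A − C) = {1,12}
(A − (A − C)) ∪ D = {1,3,9,12,14,15,16,17}
(C − A) △ ((A − (A − C)) ∪ D) = {1,3,7,9,12,14,15}

{1,3,7,9,12,14,15}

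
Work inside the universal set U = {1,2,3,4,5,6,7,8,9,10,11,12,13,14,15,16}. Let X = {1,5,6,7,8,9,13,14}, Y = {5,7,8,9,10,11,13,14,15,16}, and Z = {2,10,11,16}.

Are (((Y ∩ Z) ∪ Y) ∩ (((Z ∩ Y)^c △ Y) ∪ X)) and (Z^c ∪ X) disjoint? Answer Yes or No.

Y ∩ Z = {10,11,16}
(Y ∩ Z) ∪ Y = {5,7,8,9,10,11,13,14,15,16}
Z ∩ Y = {10,11,16}
(Z ∩ Y)^c = {1,2,3,4,5,6,7,8,9,12,13,14,15}
(Z ∩ Y)^c △ Y = {1,2,3,4,6,10,11,12,16}
((Z ∩ Y)^c △ Y) ∪ X = {1,2,3,4,5,6,7,8,9,10,11,12,13,14,16}
((Y ∩ Z) ∪ Y) ∩ (((Z ∩ Y)^c △ Y) ∪ X) = {5,7,8,9,10,11,13,14,16}
Z^c = {1,3,4,5,6,7,8,9,12,13,14,15}
Z^c ∪ X = {1,3,4,5,6,7,8,9,12,13,14,15}
5 lies in both, so they are not disjoint.

No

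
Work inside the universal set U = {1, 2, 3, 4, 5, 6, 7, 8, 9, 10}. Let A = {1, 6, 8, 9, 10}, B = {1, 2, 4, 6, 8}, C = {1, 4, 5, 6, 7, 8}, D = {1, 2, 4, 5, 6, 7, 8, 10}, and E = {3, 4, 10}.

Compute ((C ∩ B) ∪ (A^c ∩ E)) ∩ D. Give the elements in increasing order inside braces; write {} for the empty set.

C ∩ B = {1, 4, 6, 8}
A^c = {2, 3, 4, 5, 7}
A^c ∩ E = {3, 4}
(C ∩ B) ∪ (A^c ∩ E) = {1, 3, 4, 6, 8}
((C ∩ B) ∪ (A^c ∩ E)) ∩ D = {1, 4, 6, 8}

{1, 4, 6, 8}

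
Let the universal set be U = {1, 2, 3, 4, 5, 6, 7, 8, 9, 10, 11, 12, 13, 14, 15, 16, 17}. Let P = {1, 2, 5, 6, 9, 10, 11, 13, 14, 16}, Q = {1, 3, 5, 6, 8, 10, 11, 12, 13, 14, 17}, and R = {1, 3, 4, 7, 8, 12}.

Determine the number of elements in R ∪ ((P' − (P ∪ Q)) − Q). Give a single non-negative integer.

7

P' = {3, 4, 7, 8, 12, 15, 17}
P ∪ Q = {1, 2, 3, 5, 6, 8, 9, 10, 11, 12, 13, 14, 16, 17}
P' − (P ∪ Q) = {4, 7, 15}
(P' − (P ∪ Q)) − Q = {4, 7, 15}
R ∪ ((P' − (P ∪ Q)) − Q) = {1, 3, 4, 7, 8, 12, 15}
|R ∪ ((P' − (P ∪ Q)) − Q)| = 7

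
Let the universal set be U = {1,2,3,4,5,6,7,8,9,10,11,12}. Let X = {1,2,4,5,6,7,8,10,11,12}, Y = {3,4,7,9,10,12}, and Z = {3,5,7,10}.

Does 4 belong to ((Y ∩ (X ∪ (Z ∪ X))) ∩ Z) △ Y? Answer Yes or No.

Yes

4 ∉ Z and 4 ∈ X, so 4 ∈ Z ∪ X
4 ∈ X and 4 ∈ (Z ∪ X), so 4 ∈ X ∪ (Z ∪ X)
4 ∈ Y and 4 ∈ (X ∪ (Z ∪ X)), so 4 ∈ Y ∩ (X ∪ (Z ∪ X))
4 ∈ (Y ∩ (X ∪ (Z ∪ X))) and 4 ∉ Z, so 4 ∉ (Y ∩ (X ∪ (Z ∪ X))) ∩ Z
4 ∉ ((Y ∩ (X ∪ (Z ∪ X))) ∩ Z) and 4 ∈ Y, so 4 ∈ ((Y ∩ (X ∪ (Z ∪ X))) ∩ Z) △ Y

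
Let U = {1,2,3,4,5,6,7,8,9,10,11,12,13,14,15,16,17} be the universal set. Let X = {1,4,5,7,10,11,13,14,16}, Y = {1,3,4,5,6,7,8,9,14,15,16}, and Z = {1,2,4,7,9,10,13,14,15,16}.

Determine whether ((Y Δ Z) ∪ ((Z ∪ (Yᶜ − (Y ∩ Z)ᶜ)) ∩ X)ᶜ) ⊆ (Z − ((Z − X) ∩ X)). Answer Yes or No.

No

Y Δ Z = {2,3,5,6,8,10,13}
Yᶜ = {2,10,11,12,13,17}
Y ∩ Z = {1,4,7,9,14,15,16}
(Y ∩ Z)ᶜ = {2,3,5,6,8,10,11,12,13,17}
Yᶜ − (Y ∩ Z)ᶜ = {}
Z ∪ (Yᶜ − (Y ∩ Z)ᶜ) = {1,2,4,7,9,10,13,14,15,16}
(Z ∪ (Yᶜ − (Y ∩ Z)ᶜ)) ∩ X = {1,4,7,10,13,14,16}
((Z ∪ (Yᶜ − (Y ∩ Z)ᶜ)) ∩ X)ᶜ = {2,3,5,6,8,9,11,12,15,17}
(Y Δ Z) ∪ ((Z ∪ (Yᶜ − (Y ∩ Z)ᶜ)) ∩ X)ᶜ = {2,3,5,6,8,9,10,11,12,13,15,17}
Z − X = {2,9,15}
(Z − X) ∩ X = {}
Z − ((Z − X) ∩ X) = {1,2,4,7,9,10,13,14,15,16}
3 ∈ (Y Δ Z) ∪ ((Z ∪ (Yᶜ − (Y ∩ Z)ᶜ)) ∩ X)ᶜ but 3 ∉ Z − ((Z − X) ∩ X), so the inclusion fails.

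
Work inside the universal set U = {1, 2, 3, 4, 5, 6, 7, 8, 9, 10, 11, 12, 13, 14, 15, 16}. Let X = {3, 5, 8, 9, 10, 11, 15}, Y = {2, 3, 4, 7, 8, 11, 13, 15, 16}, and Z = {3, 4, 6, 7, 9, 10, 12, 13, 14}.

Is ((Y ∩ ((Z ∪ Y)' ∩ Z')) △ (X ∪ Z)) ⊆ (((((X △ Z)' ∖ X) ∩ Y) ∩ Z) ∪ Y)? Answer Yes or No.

Z ∪ Y = {2, 3, 4, 6, 7, 8, 9, 10, 11, 12, 13, 14, 15, 16}
(Z ∪ Y)' = {1, 5}
Z' = {1, 2, 5, 8, 11, 15, 16}
(Z ∪ Y)' ∩ Z' = {1, 5}
Y ∩ ((Z ∪ Y)' ∩ Z') = {}
X ∪ Z = {3, 4, 5, 6, 7, 8, 9, 10, 11, 12, 13, 14, 15}
(Y ∩ ((Z ∪ Y)' ∩ Z')) △ (X ∪ Z) = {3, 4, 5, 6, 7, 8, 9, 10, 11, 12, 13, 14, 15}
X △ Z = {4, 5, 6, 7, 8, 11, 12, 13, 14, 15}
(X △ Z)' = {1, 2, 3, 9, 10, 16}
(X △ Z)' ∖ X = {1, 2, 16}
((X △ Z)' ∖ X) ∩ Y = {2, 16}
(((X △ Z)' ∖ X) ∩ Y) ∩ Z = {}
((((X △ Z)' ∖ X) ∩ Y) ∩ Z) ∪ Y = {2, 3, 4, 7, 8, 11, 13, 15, 16}
5 ∈ (Y ∩ ((Z ∪ Y)' ∩ Z')) △ (X ∪ Z) but 5 ∉ ((((X △ Z)' ∖ X) ∩ Y) ∩ Z) ∪ Y, so the inclusion fails.

No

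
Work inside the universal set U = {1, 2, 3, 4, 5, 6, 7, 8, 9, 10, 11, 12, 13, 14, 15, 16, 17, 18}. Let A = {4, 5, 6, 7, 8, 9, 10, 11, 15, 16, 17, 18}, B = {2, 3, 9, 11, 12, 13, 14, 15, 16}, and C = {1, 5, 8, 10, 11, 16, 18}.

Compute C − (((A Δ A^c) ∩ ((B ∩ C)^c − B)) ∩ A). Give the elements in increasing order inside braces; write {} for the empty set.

{1, 11, 16}

A^c = {1, 2, 3, 12, 13, 14}
A Δ A^c = {1, 2, 3, 4, 5, 6, 7, 8, 9, 10, 11, 12, 13, 14, 15, 16, 17, 18}
B ∩ C = {11, 16}
(B ∩ C)^c = {1, 2, 3, 4, 5, 6, 7, 8, 9, 10, 12, 13, 14, 15, 17, 18}
(B ∩ C)^c − B = {1, 4, 5, 6, 7, 8, 10, 17, 18}
(A Δ A^c) ∩ ((B ∩ C)^c − B) = {1, 4, 5, 6, 7, 8, 10, 17, 18}
((A Δ A^c) ∩ ((B ∩ C)^c − B)) ∩ A = {4, 5, 6, 7, 8, 10, 17, 18}
C − (((A Δ A^c) ∩ ((B ∩ C)^c − B)) ∩ A) = {1, 11, 16}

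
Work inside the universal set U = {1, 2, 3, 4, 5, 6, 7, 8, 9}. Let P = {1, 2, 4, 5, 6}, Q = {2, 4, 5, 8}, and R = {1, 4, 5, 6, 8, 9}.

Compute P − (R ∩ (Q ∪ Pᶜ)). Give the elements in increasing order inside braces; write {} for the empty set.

Pᶜ = {3, 7, 8, 9}
Q ∪ Pᶜ = {2, 3, 4, 5, 7, 8, 9}
R ∩ (Q ∪ Pᶜ) = {4, 5, 8, 9}
P − (R ∩ (Q ∪ Pᶜ)) = {1, 2, 6}

{1, 2, 6}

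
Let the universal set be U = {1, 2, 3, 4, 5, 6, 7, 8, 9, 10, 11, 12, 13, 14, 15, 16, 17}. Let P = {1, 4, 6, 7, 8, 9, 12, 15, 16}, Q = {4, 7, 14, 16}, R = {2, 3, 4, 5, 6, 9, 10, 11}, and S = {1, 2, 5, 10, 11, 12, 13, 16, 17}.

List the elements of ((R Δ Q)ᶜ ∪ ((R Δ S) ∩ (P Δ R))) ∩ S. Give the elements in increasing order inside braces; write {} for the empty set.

R Δ Q = {2, 3, 5, 6, 7, 9, 10, 11, 14, 16}
(R Δ Q)ᶜ = {1, 4, 8, 12, 13, 15, 17}
R Δ S = {1, 3, 4, 6, 9, 12, 13, 16, 17}
P Δ R = {1, 2, 3, 5, 7, 8, 10, 11, 12, 15, 16}
(R Δ S) ∩ (P Δ R) = {1, 3, 12, 16}
(R Δ Q)ᶜ ∪ ((R Δ S) ∩ (P Δ R)) = {1, 3, 4, 8, 12, 13, 15, 16, 17}
((R Δ Q)ᶜ ∪ ((R Δ S) ∩ (P Δ R))) ∩ S = {1, 12, 13, 16, 17}

{1, 12, 13, 16, 17}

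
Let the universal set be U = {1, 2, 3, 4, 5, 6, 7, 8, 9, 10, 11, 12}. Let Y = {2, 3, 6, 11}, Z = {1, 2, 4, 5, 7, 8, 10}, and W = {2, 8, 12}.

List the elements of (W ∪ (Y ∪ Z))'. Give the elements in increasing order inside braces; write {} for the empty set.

{9}

Y ∪ Z = {1, 2, 3, 4, 5, 6, 7, 8, 10, 11}
W ∪ (Y ∪ Z) = {1, 2, 3, 4, 5, 6, 7, 8, 10, 11, 12}
(W ∪ (Y ∪ Z))' = {9}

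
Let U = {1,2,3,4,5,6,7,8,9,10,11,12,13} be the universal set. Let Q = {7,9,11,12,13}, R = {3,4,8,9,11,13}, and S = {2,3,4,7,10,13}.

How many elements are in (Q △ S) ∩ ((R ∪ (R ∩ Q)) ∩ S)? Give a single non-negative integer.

2

Q △ S = {2,3,4,9,10,11,12}
R ∩ Q = {9,11,13}
R ∪ (R ∩ Q) = {3,4,8,9,11,13}
(R ∪ (R ∩ Q)) ∩ S = {3,4,13}
(Q △ S) ∩ ((R ∪ (R ∩ Q)) ∩ S) = {3,4}
|(Q △ S) ∩ ((R ∪ (R ∩ Q)) ∩ S)| = 2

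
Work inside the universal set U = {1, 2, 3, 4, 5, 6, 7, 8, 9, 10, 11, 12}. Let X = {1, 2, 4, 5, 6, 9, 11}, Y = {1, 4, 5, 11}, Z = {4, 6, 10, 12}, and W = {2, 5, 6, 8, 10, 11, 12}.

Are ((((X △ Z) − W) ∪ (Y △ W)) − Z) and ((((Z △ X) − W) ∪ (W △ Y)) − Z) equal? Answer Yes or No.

X △ Z = {1, 2, 5, 9, 10, 11, 12}
(X △ Z) − W = {1, 9}
Y △ W = {1, 2, 4, 6, 8, 10, 12}
((X △ Z) − W) ∪ (Y △ W) = {1, 2, 4, 6, 8, 9, 10, 12}
(((X △ Z) − W) ∪ (Y △ W)) − Z = {1, 2, 8, 9}
Z △ X = {1, 2, 5, 9, 10, 11, 12}
(Z △ X) − W = {1, 9}
W △ Y = {1, 2, 4, 6, 8, 10, 12}
((Z △ X) − W) ∪ (W △ Y) = {1, 2, 4, 6, 8, 9, 10, 12}
(((Z △ X) − W) ∪ (W △ Y)) − Z = {1, 2, 8, 9}
Both equal {1, 2, 8, 9}, so (((X △ Z) − W) ∪ (Y △ W)) − Z = (((Z △ X) − W) ∪ (W △ Y)) − Z.

Yes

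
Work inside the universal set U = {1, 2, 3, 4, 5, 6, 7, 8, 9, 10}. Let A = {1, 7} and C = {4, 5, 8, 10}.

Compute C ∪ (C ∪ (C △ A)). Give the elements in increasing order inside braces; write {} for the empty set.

{1, 4, 5, 7, 8, 10}

C △ A = {1, 4, 5, 7, 8, 10}
C ∪ (C △ A) = {1, 4, 5, 7, 8, 10}
C ∪ (C ∪ (C △ A)) = {1, 4, 5, 7, 8, 10}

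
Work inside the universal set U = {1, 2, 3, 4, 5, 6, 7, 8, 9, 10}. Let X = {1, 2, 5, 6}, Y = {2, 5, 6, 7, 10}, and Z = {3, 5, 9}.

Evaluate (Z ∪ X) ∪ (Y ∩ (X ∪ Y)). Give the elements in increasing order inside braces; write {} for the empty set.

Z ∪ X = {1, 2, 3, 5, 6, 9}
X ∪ Y = {1, 2, 5, 6, 7, 10}
Y ∩ (X ∪ Y) = {2, 5, 6, 7, 10}
(Z ∪ X) ∪ (Y ∩ (X ∪ Y)) = {1, 2, 3, 5, 6, 7, 9, 10}

{1, 2, 3, 5, 6, 7, 9, 10}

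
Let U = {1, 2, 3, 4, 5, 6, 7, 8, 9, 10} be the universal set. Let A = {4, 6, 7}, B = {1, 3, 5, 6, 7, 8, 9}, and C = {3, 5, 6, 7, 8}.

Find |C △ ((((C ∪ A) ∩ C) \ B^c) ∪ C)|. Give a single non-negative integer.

C ∪ A = {3, 4, 5, 6, 7, 8}
(C ∪ A) ∩ C = {3, 5, 6, 7, 8}
B^c = {2, 4, 10}
((C ∪ A) ∩ C) \ B^c = {3, 5, 6, 7, 8}
(((C ∪ A) ∩ C) \ B^c) ∪ C = {3, 5, 6, 7, 8}
C △ ((((C ∪ A) ∩ C) \ B^c) ∪ C) = {}
|C △ ((((C ∪ A) ∩ C) \ B^c) ∪ C)| = 0

0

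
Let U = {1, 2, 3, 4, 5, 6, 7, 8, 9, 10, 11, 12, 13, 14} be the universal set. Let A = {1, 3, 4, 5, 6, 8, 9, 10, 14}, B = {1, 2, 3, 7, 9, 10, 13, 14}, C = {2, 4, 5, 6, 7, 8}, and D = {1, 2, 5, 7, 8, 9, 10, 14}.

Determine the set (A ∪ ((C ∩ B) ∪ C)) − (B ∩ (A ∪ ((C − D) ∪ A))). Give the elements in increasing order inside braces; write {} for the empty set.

C ∩ B = {2, 7}
(C ∩ B) ∪ C = {2, 4, 5, 6, 7, 8}
A ∪ ((C ∩ B) ∪ C) = {1, 2, 3, 4, 5, 6, 7, 8, 9, 10, 14}
C − D = {4, 6}
(C − D) ∪ A = {1, 3, 4, 5, 6, 8, 9, 10, 14}
A ∪ ((C − D) ∪ A) = {1, 3, 4, 5, 6, 8, 9, 10, 14}
B ∩ (A ∪ ((C − D) ∪ A)) = {1, 3, 9, 10, 14}
(A ∪ ((C ∩ B) ∪ C)) − (B ∩ (A ∪ ((C − D) ∪ A))) = {2, 4, 5, 6, 7, 8}

{2, 4, 5, 6, 7, 8}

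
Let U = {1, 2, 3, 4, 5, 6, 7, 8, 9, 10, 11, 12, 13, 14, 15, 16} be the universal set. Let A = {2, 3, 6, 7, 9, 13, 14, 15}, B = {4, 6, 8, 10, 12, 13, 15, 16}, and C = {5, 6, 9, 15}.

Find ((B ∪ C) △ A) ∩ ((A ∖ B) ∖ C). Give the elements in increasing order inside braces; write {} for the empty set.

B ∪ C = {4, 5, 6, 8, 9, 10, 12, 13, 15, 16}
(B ∪ C) △ A = {2, 3, 4, 5, 7, 8, 10, 12, 14, 16}
A ∖ B = {2, 3, 7, 9, 14}
(A ∖ B) ∖ C = {2, 3, 7, 14}
((B ∪ C) △ A) ∩ ((A ∖ B) ∖ C) = {2, 3, 7, 14}

{2, 3, 7, 14}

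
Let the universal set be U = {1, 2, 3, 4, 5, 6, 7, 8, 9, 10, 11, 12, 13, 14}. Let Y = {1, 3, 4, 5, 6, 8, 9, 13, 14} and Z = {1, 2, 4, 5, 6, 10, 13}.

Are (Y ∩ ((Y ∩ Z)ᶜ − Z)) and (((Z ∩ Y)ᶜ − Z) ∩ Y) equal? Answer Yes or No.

Y ∩ Z = {1, 4, 5, 6, 13}
(Y ∩ Z)ᶜ = {2, 3, 7, 8, 9, 10, 11, 12, 14}
(Y ∩ Z)ᶜ − Z = {3, 7, 8, 9, 11, 12, 14}
Y ∩ ((Y ∩ Z)ᶜ − Z) = {3, 8, 9, 14}
Z ∩ Y = {1, 4, 5, 6, 13}
(Z ∩ Y)ᶜ = {2, 3, 7, 8, 9, 10, 11, 12, 14}
(Z ∩ Y)ᶜ − Z = {3, 7, 8, 9, 11, 12, 14}
((Z ∩ Y)ᶜ − Z) ∩ Y = {3, 8, 9, 14}
Both equal {3, 8, 9, 14}, so Y ∩ ((Y ∩ Z)ᶜ − Z) = ((Z ∩ Y)ᶜ − Z) ∩ Y.

Yes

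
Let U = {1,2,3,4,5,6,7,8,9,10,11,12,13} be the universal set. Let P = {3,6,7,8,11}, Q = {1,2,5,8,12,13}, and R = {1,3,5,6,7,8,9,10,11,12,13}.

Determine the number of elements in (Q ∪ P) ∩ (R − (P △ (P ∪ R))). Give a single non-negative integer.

5

Q ∪ P = {1,2,3,5,6,7,8,11,12,13}
P ∪ R = {1,3,5,6,7,8,9,10,11,12,13}
P △ (P ∪ R) = {1,5,9,10,12,13}
R − (P △ (P ∪ R)) = {3,6,7,8,11}
(Q ∪ P) ∩ (R − (P △ (P ∪ R))) = {3,6,7,8,11}
|(Q ∪ P) ∩ (R − (P △ (P ∪ R)))| = 5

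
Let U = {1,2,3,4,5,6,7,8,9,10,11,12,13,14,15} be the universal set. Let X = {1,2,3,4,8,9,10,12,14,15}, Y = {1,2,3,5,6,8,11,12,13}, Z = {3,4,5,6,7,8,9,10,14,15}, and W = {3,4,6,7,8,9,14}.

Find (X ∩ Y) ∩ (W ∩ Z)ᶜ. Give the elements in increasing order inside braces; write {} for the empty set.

X ∩ Y = {1,2,3,8,12}
W ∩ Z = {3,4,6,7,8,9,14}
(W ∩ Z)ᶜ = {1,2,5,10,11,12,13,15}
(X ∩ Y) ∩ (W ∩ Z)ᶜ = {1,2,12}

{1,2,12}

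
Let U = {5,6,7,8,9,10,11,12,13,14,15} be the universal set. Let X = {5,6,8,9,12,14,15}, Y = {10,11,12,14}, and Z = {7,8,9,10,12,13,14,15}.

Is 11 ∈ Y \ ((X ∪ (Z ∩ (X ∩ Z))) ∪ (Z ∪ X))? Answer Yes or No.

Yes

11 ∉ X and 11 ∉ Z, so 11 ∉ X ∩ Z
11 ∉ Z and 11 ∉ (X ∩ Z), so 11 ∉ Z ∩ (X ∩ Z)
11 ∉ X and 11 ∉ (Z ∩ (X ∩ Z)), so 11 ∉ X ∪ (Z ∩ (X ∩ Z))
11 ∉ Z and 11 ∉ X, so 11 ∉ Z ∪ X
11 ∉ (X ∪ (Z ∩ (X ∩ Z))) and 11 ∉ (Z ∪ X), so 11 ∉ (X ∪ (Z ∩ (X ∩ Z))) ∪ (Z ∪ X)
11 ∈ Y and 11 ∉ ((X ∪ (Z ∩ (X ∩ Z))) ∪ (Z ∪ X)), so 11 ∈ Y \ ((X ∪ (Z ∩ (X ∩ Z))) ∪ (Z ∪ X))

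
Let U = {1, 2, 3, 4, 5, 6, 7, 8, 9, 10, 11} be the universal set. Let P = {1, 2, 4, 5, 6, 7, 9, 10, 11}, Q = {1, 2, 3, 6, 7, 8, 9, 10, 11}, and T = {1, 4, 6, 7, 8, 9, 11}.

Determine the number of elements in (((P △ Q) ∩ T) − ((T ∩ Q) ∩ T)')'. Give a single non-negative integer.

10

P △ Q = {3, 4, 5, 8}
(P △ Q) ∩ T = {4, 8}
T ∩ Q = {1, 6, 7, 8, 9, 11}
(T ∩ Q) ∩ T = {1, 6, 7, 8, 9, 11}
((T ∩ Q) ∩ T)' = {2, 3, 4, 5, 10}
((P △ Q) ∩ T) − ((T ∩ Q) ∩ T)' = {8}
(((P △ Q) ∩ T) − ((T ∩ Q) ∩ T)')' = {1, 2, 3, 4, 5, 6, 7, 9, 10, 11}
|(((P △ Q) ∩ T) − ((T ∩ Q) ∩ T)')'| = 10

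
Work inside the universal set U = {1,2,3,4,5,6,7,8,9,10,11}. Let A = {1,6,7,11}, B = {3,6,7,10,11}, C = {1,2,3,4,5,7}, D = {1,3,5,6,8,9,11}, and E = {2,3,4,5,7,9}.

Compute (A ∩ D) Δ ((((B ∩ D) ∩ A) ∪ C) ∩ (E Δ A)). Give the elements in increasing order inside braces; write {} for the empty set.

A ∩ D = {1,6,11}
B ∩ D = {3,6,11}
(B ∩ D) ∩ A = {6,11}
((B ∩ D) ∩ A) ∪ C = {1,2,3,4,5,6,7,11}
E Δ A = {1,2,3,4,5,6,9,11}
(((B ∩ D) ∩ A) ∪ C) ∩ (E Δ A) = {1,2,3,4,5,6,11}
(A ∩ D) Δ ((((B ∩ D) ∩ A) ∪ C) ∩ (E Δ A)) = {2,3,4,5}

{2,3,4,5}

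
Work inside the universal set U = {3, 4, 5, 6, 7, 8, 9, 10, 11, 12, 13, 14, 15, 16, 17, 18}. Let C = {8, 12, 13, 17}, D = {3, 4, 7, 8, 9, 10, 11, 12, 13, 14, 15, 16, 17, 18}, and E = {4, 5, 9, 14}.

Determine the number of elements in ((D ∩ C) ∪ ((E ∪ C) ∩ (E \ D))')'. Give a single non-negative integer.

D ∩ C = {8, 12, 13, 17}
E ∪ C = {4, 5, 8, 9, 12, 13, 14, 17}
E \ D = {5}
(E ∪ C) ∩ (E \ D) = {5}
((E ∪ C) ∩ (E \ D))' = {3, 4, 6, 7, 8, 9, 10, 11, 12, 13, 14, 15, 16, 17, 18}
(D ∩ C) ∪ ((E ∪ C) ∩ (E \ D))' = {3, 4, 6, 7, 8, 9, 10, 11, 12, 13, 14, 15, 16, 17, 18}
((D ∩ C) ∪ ((E ∪ C) ∩ (E \ D))')' = {5}
|((D ∩ C) ∪ ((E ∪ C) ∩ (E \ D))')'| = 1

1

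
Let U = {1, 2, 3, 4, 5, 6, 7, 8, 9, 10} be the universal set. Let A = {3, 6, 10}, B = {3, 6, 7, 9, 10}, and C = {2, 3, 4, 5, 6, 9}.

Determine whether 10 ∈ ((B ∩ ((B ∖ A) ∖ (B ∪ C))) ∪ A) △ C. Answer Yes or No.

10 ∈ B and 10 ∈ A, so 10 ∉ B ∖ A
10 ∈ B and 10 ∉ C, so 10 ∈ B ∪ C
10 ∉ (B ∖ A) and 10 ∈ (B ∪ C), so 10 ∉ (B ∖ A) ∖ (B ∪ C)
10 ∈ B and 10 ∉ ((B ∖ A) ∖ (B ∪ C)), so 10 ∉ B ∩ ((B ∖ A) ∖ (B ∪ C))
10 ∉ (B ∩ ((B ∖ A) ∖ (B ∪ C))) and 10 ∈ A, so 10 ∈ (B ∩ ((B ∖ A) ∖ (B ∪ C))) ∪ A
10 ∈ ((B ∩ ((B ∖ A) ∖ (B ∪ C))) ∪ A) and 10 ∉ C, so 10 ∈ ((B ∩ ((B ∖ A) ∖ (B ∪ C))) ∪ A) △ C

Yes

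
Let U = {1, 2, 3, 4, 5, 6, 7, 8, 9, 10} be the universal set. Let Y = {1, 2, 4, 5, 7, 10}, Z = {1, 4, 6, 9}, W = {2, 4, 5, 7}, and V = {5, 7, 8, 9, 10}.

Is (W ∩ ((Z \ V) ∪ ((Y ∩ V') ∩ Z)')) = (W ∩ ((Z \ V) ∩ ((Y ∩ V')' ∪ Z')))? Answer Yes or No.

No

Z \ V = {1, 4, 6}
V' = {1, 2, 3, 4, 6}
Y ∩ V' = {1, 2, 4}
(Y ∩ V') ∩ Z = {1, 4}
((Y ∩ V') ∩ Z)' = {2, 3, 5, 6, 7, 8, 9, 10}
(Z \ V) ∪ ((Y ∩ V') ∩ Z)' = {1, 2, 3, 4, 5, 6, 7, 8, 9, 10}
W ∩ ((Z \ V) ∪ ((Y ∩ V') ∩ Z)') = {2, 4, 5, 7}
(Y ∩ V')' = {3, 5, 6, 7, 8, 9, 10}
Z' = {2, 3, 5, 7, 8, 10}
(Y ∩ V')' ∪ Z' = {2, 3, 5, 6, 7, 8, 9, 10}
(Z \ V) ∩ ((Y ∩ V')' ∪ Z') = {6}
W ∩ ((Z \ V) ∩ ((Y ∩ V')' ∪ Z')) = {}
2 ∈ W ∩ ((Z \ V) ∪ ((Y ∩ V') ∩ Z)') but 2 ∉ W ∩ ((Z \ V) ∩ ((Y ∩ V')' ∪ Z')), so they differ.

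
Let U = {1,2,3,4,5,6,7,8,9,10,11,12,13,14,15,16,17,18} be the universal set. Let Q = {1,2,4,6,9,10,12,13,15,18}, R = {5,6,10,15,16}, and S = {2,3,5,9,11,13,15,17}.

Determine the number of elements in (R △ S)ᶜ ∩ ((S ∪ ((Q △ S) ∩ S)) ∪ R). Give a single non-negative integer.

R △ S = {2,3,6,9,10,11,13,16,17}
(R △ S)ᶜ = {1,4,5,7,8,12,14,15,18}
Q △ S = {1,3,4,5,6,10,11,12,17,18}
(Q △ S) ∩ S = {3,5,11,17}
S ∪ ((Q △ S) ∩ S) = {2,3,5,9,11,13,15,17}
(S ∪ ((Q △ S) ∩ S)) ∪ R = {2,3,5,6,9,10,11,13,15,16,17}
(R △ S)ᶜ ∩ ((S ∪ ((Q △ S) ∩ S)) ∪ R) = {5,15}
|(R △ S)ᶜ ∩ ((S ∪ ((Q △ S) ∩ S)) ∪ R)| = 2

2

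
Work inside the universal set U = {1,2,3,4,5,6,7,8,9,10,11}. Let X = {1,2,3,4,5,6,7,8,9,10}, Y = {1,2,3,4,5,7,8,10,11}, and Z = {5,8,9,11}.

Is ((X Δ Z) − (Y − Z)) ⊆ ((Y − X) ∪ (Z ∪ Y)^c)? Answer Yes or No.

X Δ Z = {1,2,3,4,6,7,10,11}
Y − Z = {1,2,3,4,7,10}
(X Δ Z) − (Y − Z) = {6,11}
Y − X = {11}
Z ∪ Y = {1,2,3,4,5,7,8,9,10,11}
(Z ∪ Y)^c = {6}
(Y − X) ∪ (Z ∪ Y)^c = {6,11}
Every element of {6,11} is in {6,11}, so (X Δ Z) − (Y − Z) ⊆ (Y − X) ∪ (Z ∪ Y)^c.

Yes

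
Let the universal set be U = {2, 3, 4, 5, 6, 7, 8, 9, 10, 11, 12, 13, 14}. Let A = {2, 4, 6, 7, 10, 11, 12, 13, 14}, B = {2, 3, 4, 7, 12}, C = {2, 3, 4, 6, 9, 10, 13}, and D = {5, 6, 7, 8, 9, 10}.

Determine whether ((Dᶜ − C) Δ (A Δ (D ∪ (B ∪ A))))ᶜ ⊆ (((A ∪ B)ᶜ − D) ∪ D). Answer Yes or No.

Dᶜ = {2, 3, 4, 11, 12, 13, 14}
Dᶜ − C = {11, 12, 14}
B ∪ A = {2, 3, 4, 6, 7, 10, 11, 12, 13, 14}
D ∪ (B ∪ A) = {2, 3, 4, 5, 6, 7, 8, 9, 10, 11, 12, 13, 14}
A Δ (D ∪ (B ∪ A)) = {3, 5, 8, 9}
(Dᶜ − C) Δ (A Δ (D ∪ (B ∪ A))) = {3, 5, 8, 9, 11, 12, 14}
((Dᶜ − C) Δ (A Δ (D ∪ (B ∪ A))))ᶜ = {2, 4, 6, 7, 10, 13}
A ∪ B = {2, 3, 4, 6, 7, 10, 11, 12, 13, 14}
(A ∪ B)ᶜ = {5, 8, 9}
(A ∪ B)ᶜ − D = {}
((A ∪ B)ᶜ − D) ∪ D = {5, 6, 7, 8, 9, 10}
2 ∈ ((Dᶜ − C) Δ (A Δ (D ∪ (B ∪ A))))ᶜ but 2 ∉ ((A ∪ B)ᶜ − D) ∪ D, so the inclusion fails.

No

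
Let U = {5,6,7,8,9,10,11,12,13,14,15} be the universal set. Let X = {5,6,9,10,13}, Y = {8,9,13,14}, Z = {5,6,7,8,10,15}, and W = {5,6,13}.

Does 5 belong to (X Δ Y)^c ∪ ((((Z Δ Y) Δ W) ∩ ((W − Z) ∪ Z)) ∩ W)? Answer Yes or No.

No

5 ∈ X and 5 ∉ Y, so 5 ∈ X Δ Y
5 ∉ (X Δ Y)^c since 5 ∈ (X Δ Y)
5 ∈ Z and 5 ∉ Y, so 5 ∈ Z Δ Y
5 ∈ (Z Δ Y) and 5 ∈ W, so 5 ∉ (Z Δ Y) Δ W
5 ∈ W and 5 ∈ Z, so 5 ∉ W − Z
5 ∉ (W − Z) and 5 ∈ Z, so 5 ∈ (W − Z) ∪ Z
5 ∉ ((Z Δ Y) Δ W) and 5 ∈ ((W − Z) ∪ Z), so 5 ∉ ((Z Δ Y) Δ W) ∩ ((W − Z) ∪ Z)
5 ∉ (((Z Δ Y) Δ W) ∩ ((W − Z) ∪ Z)) and 5 ∈ W, so 5 ∉ (((Z Δ Y) Δ W) ∩ ((W − Z) ∪ Z)) ∩ W
5 ∉ (X Δ Y)^c and 5 ∉ ((((Z Δ Y) Δ W) ∩ ((W − Z) ∪ Z)) ∩ W), so 5 ∉ (X Δ Y)^c ∪ ((((Z Δ Y) Δ W) ∩ ((W − Z) ∪ Z)) ∩ W)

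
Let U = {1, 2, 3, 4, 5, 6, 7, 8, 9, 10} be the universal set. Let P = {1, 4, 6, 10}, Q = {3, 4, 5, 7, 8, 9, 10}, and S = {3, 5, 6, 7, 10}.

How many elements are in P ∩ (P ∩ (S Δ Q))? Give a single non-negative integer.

S Δ Q = {4, 6, 8, 9}
P ∩ (S Δ Q) = {4, 6}
P ∩ (P ∩ (S Δ Q)) = {4, 6}
|P ∩ (P ∩ (S Δ Q))| = 2

2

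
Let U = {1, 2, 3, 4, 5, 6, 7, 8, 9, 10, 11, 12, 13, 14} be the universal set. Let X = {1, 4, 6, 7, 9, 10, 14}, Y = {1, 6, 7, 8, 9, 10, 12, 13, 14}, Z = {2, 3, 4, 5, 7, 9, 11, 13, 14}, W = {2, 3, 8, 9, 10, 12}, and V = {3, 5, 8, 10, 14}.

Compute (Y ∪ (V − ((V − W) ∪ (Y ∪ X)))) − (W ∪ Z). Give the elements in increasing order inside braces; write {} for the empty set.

V − W = {5, 14}
Y ∪ X = {1, 4, 6, 7, 8, 9, 10, 12, 13, 14}
(V − W) ∪ (Y ∪ X) = {1, 4, 5, 6, 7, 8, 9, 10, 12, 13, 14}
V − ((V − W) ∪ (Y ∪ X)) = {3}
Y ∪ (V − ((V − W) ∪ (Y ∪ X))) = {1, 3, 6, 7, 8, 9, 10, 12, 13, 14}
W ∪ Z = {2, 3, 4, 5, 7, 8, 9, 10, 11, 12, 13, 14}
(Y ∪ (V − ((V − W) ∪ (Y ∪ X)))) − (W ∪ Z) = {1, 6}

{1, 6}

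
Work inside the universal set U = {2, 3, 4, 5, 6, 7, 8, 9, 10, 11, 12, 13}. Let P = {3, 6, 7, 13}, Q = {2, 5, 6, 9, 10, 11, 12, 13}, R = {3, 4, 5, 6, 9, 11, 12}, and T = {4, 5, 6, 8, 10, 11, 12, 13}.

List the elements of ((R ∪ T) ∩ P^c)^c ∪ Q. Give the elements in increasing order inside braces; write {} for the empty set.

R ∪ T = {3, 4, 5, 6, 8, 9, 10, 11, 12, 13}
P^c = {2, 4, 5, 8, 9, 10, 11, 12}
(R ∪ T) ∩ P^c = {4, 5, 8, 9, 10, 11, 12}
((R ∪ T) ∩ P^c)^c = {2, 3, 6, 7, 13}
((R ∪ T) ∩ P^c)^c ∪ Q = {2, 3, 5, 6, 7, 9, 10, 11, 12, 13}

{2, 3, 5, 6, 7, 9, 10, 11, 12, 13}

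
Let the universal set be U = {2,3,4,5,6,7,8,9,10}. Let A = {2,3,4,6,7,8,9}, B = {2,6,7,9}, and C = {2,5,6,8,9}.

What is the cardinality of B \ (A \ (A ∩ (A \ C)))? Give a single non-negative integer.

1

A \ C = {3,4,7}
A ∩ (A \ C) = {3,4,7}
A \ (A ∩ (A \ C)) = {2,6,8,9}
B \ (A \ (A ∩ (A \ C))) = {7}
|B \ (A \ (A ∩ (A \ C)))| = 1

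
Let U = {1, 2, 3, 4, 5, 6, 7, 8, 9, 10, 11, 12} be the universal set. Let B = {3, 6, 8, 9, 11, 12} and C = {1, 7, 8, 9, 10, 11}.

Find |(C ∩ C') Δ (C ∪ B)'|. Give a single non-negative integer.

C' = {2, 3, 4, 5, 6, 12}
C ∩ C' = {}
C ∪ B = {1, 3, 6, 7, 8, 9, 10, 11, 12}
(C ∪ B)' = {2, 4, 5}
(C ∩ C') Δ (C ∪ B)' = {2, 4, 5}
|(C ∩ C') Δ (C ∪ B)'| = 3

3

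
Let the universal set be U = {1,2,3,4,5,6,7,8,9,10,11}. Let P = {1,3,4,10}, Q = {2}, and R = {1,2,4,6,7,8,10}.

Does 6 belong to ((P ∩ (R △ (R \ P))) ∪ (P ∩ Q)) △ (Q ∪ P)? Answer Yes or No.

6 ∈ R and 6 ∉ P, so 6 ∈ R \ P
6 ∈ R and 6 ∈ (R \ P), so 6 ∉ R △ (R \ P)
6 ∉ P and 6 ∉ (R △ (R \ P)), so 6 ∉ P ∩ (R △ (R \ P))
6 ∉ P and 6 ∉ Q, so 6 ∉ P ∩ Q
6 ∉ (P ∩ (R △ (R \ P))) and 6 ∉ (P ∩ Q), so 6 ∉ (P ∩ (R △ (R \ P))) ∪ (P ∩ Q)
6 ∉ Q and 6 ∉ P, so 6 ∉ Q ∪ P
6 ∉ ((P ∩ (R △ (R \ P))) ∪ (P ∩ Q)) and 6 ∉ (Q ∪ P), so 6 ∉ ((P ∩ (R △ (R \ P))) ∪ (P ∩ Q)) △ (Q ∪ P)

No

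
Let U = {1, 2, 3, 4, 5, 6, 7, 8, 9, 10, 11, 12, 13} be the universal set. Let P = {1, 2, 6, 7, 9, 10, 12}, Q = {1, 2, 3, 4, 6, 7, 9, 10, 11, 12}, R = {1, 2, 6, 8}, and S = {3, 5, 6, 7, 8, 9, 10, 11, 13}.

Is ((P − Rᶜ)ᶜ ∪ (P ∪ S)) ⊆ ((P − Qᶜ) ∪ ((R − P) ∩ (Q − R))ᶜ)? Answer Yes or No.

Rᶜ = {3, 4, 5, 7, 9, 10, 11, 12, 13}
P − Rᶜ = {1, 2, 6}
(P − Rᶜ)ᶜ = {3, 4, 5, 7, 8, 9, 10, 11, 12, 13}
P ∪ S = {1, 2, 3, 5, 6, 7, 8, 9, 10, 11, 12, 13}
(P − Rᶜ)ᶜ ∪ (P ∪ S) = {1, 2, 3, 4, 5, 6, 7, 8, 9, 10, 11, 12, 13}
Qᶜ = {5, 8, 13}
P − Qᶜ = {1, 2, 6, 7, 9, 10, 12}
R − P = {8}
Q − R = {3, 4, 7, 9, 10, 11, 12}
(R − P) ∩ (Q − R) = {}
((R − P) ∩ (Q − R))ᶜ = {1, 2, 3, 4, 5, 6, 7, 8, 9, 10, 11, 12, 13}
(P − Qᶜ) ∪ ((R − P) ∩ (Q − R))ᶜ = {1, 2, 3, 4, 5, 6, 7, 8, 9, 10, 11, 12, 13}
Every element of {1, 2, 3, 4, 5, 6, 7, 8, 9, 10, 11, 12, 13} is in {1, 2, 3, 4, 5, 6, 7, 8, 9, 10, 11, 12, 13}, so (P − Rᶜ)ᶜ ∪ (P ∪ S) ⊆ (P − Qᶜ) ∪ ((R − P) ∩ (Q − R))ᶜ.

Yes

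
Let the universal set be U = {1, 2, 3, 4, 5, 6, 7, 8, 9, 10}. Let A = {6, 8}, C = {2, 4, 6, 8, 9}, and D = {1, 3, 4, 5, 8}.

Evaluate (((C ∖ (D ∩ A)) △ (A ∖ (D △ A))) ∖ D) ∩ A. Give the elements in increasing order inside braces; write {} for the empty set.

{6}

D ∩ A = {8}
C ∖ (D ∩ A) = {2, 4, 6, 9}
D △ A = {1, 3, 4, 5, 6}
A ∖ (D △ A) = {8}
(C ∖ (D ∩ A)) △ (A ∖ (D △ A)) = {2, 4, 6, 8, 9}
((C ∖ (D ∩ A)) △ (A ∖ (D △ A))) ∖ D = {2, 6, 9}
(((C ∖ (D ∩ A)) △ (A ∖ (D △ A))) ∖ D) ∩ A = {6}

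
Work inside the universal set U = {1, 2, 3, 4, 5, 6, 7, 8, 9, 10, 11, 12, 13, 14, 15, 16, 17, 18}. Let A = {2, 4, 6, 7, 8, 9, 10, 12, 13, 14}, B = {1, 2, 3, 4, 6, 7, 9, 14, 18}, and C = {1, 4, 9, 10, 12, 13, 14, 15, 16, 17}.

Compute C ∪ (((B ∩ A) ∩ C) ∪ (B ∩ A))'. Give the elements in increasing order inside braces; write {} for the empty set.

{1, 3, 4, 5, 8, 9, 10, 11, 12, 13, 14, 15, 16, 17, 18}

B ∩ A = {2, 4, 6, 7, 9, 14}
(B ∩ A) ∩ C = {4, 9, 14}
((B ∩ A) ∩ C) ∪ (B ∩ A) = {2, 4, 6, 7, 9, 14}
(((B ∩ A) ∩ C) ∪ (B ∩ A))' = {1, 3, 5, 8, 10, 11, 12, 13, 15, 16, 17, 18}
C ∪ (((B ∩ A) ∩ C) ∪ (B ∩ A))' = {1, 3, 4, 5, 8, 9, 10, 11, 12, 13, 14, 15, 16, 17, 18}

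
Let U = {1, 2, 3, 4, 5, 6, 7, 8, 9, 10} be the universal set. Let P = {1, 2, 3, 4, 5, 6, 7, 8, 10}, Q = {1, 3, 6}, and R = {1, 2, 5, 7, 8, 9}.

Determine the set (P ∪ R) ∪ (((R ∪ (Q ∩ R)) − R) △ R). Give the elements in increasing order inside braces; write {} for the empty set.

{1, 2, 3, 4, 5, 6, 7, 8, 9, 10}

P ∪ R = {1, 2, 3, 4, 5, 6, 7, 8, 9, 10}
Q ∩ R = {1}
R ∪ (Q ∩ R) = {1, 2, 5, 7, 8, 9}
(R ∪ (Q ∩ R)) − R = {}
((R ∪ (Q ∩ R)) − R) △ R = {1, 2, 5, 7, 8, 9}
(P ∪ R) ∪ (((R ∪ (Q ∩ R)) − R) △ R) = {1, 2, 3, 4, 5, 6, 7, 8, 9, 10}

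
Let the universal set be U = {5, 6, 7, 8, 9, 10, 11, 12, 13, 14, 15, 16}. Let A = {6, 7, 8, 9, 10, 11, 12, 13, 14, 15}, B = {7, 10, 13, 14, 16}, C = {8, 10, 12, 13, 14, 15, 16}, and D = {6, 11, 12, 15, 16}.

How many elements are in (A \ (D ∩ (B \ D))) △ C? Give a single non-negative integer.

5

B \ D = {7, 10, 13, 14}
D ∩ (B \ D) = {}
A \ (D ∩ (B \ D)) = {6, 7, 8, 9, 10, 11, 12, 13, 14, 15}
(A \ (D ∩ (B \ D))) △ C = {6, 7, 9, 11, 16}
|(A \ (D ∩ (B \ D))) △ C| = 5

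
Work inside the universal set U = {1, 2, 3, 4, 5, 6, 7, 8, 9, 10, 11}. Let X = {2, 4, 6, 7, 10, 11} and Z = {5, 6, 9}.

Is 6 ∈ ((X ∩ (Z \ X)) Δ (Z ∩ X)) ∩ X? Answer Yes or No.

Yes

6 ∈ Z and 6 ∈ X, so 6 ∉ Z \ X
6 ∈ X and 6 ∉ (Z \ X), so 6 ∉ X ∩ (Z \ X)
6 ∈ Z and 6 ∈ X, so 6 ∈ Z ∩ X
6 ∉ (X ∩ (Z \ X)) and 6 ∈ (Z ∩ X), so 6 ∈ (X ∩ (Z \ X)) Δ (Z ∩ X)
6 ∈ ((X ∩ (Z \ X)) Δ (Z ∩ X)) and 6 ∈ X, so 6 ∈ ((X ∩ (Z \ X)) Δ (Z ∩ X)) ∩ X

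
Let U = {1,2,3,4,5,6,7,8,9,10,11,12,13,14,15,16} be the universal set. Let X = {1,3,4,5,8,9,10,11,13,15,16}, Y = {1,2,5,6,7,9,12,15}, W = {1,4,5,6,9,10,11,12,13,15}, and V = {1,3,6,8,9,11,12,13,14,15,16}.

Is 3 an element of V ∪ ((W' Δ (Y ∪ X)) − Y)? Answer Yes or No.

Yes

3 ∉ W, so 3 ∈ W'
3 ∉ Y and 3 ∈ X, so 3 ∈ Y ∪ X
3 ∈ W' and 3 ∈ (Y ∪ X), so 3 ∉ W' Δ (Y ∪ X)
3 ∉ (W' Δ (Y ∪ X)) and 3 ∉ Y, so 3 ∉ (W' Δ (Y ∪ X)) − Y
3 ∈ V and 3 ∉ ((W' Δ (Y ∪ X)) − Y), so 3 ∈ V ∪ ((W' Δ (Y ∪ X)) − Y)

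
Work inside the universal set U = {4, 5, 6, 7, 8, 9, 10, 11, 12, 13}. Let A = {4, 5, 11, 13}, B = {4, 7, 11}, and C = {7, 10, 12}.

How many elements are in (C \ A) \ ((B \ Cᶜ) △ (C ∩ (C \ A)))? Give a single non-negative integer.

C \ A = {7, 10, 12}
Cᶜ = {4, 5, 6, 8, 9, 11, 13}
B \ Cᶜ = {7}
C ∩ (C \ A) = {7, 10, 12}
(B \ Cᶜ) △ (C ∩ (C \ A)) = {10, 12}
(C \ A) \ ((B \ Cᶜ) △ (C ∩ (C \ A))) = {7}
|(C \ A) \ ((B \ Cᶜ) △ (C ∩ (C \ A)))| = 1

1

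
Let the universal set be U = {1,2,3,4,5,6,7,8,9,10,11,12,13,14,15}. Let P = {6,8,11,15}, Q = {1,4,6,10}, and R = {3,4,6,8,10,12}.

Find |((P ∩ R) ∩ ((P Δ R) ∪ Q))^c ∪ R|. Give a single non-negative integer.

15

P ∩ R = {6,8}
P Δ R = {3,4,10,11,12,15}
(P Δ R) ∪ Q = {1,3,4,6,10,11,12,15}
(P ∩ R) ∩ ((P Δ R) ∪ Q) = {6}
((P ∩ R) ∩ ((P Δ R) ∪ Q))^c = {1,2,3,4,5,7,8,9,10,11,12,13,14,15}
((P ∩ R) ∩ ((P Δ R) ∪ Q))^c ∪ R = {1,2,3,4,5,6,7,8,9,10,11,12,13,14,15}
|((P ∩ R) ∩ ((P Δ R) ∪ Q))^c ∪ R| = 15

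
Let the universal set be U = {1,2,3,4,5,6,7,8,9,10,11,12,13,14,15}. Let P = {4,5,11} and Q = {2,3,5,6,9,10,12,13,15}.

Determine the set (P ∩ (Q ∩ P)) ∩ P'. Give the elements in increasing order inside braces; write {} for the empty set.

Q ∩ P = {5}
P ∩ (Q ∩ P) = {5}
P' = {1,2,3,6,7,8,9,10,12,13,14,15}
(P ∩ (Q ∩ P)) ∩ P' = {}

{}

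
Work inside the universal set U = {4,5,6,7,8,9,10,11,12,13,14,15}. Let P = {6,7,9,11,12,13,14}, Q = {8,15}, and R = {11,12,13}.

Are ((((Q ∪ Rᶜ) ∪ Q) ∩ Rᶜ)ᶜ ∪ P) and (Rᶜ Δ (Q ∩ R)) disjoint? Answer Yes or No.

No

Rᶜ = {4,5,6,7,8,9,10,14,15}
Q ∪ Rᶜ = {4,5,6,7,8,9,10,14,15}
(Q ∪ Rᶜ) ∪ Q = {4,5,6,7,8,9,10,14,15}
((Q ∪ Rᶜ) ∪ Q) ∩ Rᶜ = {4,5,6,7,8,9,10,14,15}
(((Q ∪ Rᶜ) ∪ Q) ∩ Rᶜ)ᶜ = {11,12,13}
(((Q ∪ Rᶜ) ∪ Q) ∩ Rᶜ)ᶜ ∪ P = {6,7,9,11,12,13,14}
Q ∩ R = {}
Rᶜ Δ (Q ∩ R) = {4,5,6,7,8,9,10,14,15}
6 lies in both, so they are not disjoint.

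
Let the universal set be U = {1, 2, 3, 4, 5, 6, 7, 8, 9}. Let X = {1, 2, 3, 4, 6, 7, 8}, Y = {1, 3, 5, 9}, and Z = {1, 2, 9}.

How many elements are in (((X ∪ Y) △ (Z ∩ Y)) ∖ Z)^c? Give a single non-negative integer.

3

X ∪ Y = {1, 2, 3, 4, 5, 6, 7, 8, 9}
Z ∩ Y = {1, 9}
(X ∪ Y) △ (Z ∩ Y) = {2, 3, 4, 5, 6, 7, 8}
((X ∪ Y) △ (Z ∩ Y)) ∖ Z = {3, 4, 5, 6, 7, 8}
(((X ∪ Y) △ (Z ∩ Y)) ∖ Z)^c = {1, 2, 9}
|(((X ∪ Y) △ (Z ∩ Y)) ∖ Z)^c| = 3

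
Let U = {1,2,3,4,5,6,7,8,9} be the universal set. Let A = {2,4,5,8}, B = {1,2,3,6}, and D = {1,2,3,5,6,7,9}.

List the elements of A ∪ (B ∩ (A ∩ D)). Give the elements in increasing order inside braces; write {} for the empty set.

A ∩ D = {2,5}
B ∩ (A ∩ D) = {2}
A ∪ (B ∩ (A ∩ D)) = {2,4,5,8}

{2,4,5,8}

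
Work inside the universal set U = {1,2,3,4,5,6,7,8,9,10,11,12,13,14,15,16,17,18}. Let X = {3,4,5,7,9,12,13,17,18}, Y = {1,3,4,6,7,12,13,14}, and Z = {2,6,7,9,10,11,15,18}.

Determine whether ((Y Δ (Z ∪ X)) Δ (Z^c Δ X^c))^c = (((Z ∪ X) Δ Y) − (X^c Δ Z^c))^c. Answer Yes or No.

Z ∪ X = {2,3,4,5,6,7,9,10,11,12,13,15,17,18}
Y Δ (Z ∪ X) = {1,2,5,9,10,11,14,15,17,18}
Z^c = {1,3,4,5,8,12,13,14,16,17}
X^c = {1,2,6,8,10,11,14,15,16}
Z^c Δ X^c = {2,3,4,5,6,10,11,12,13,15,17}
(Y Δ (Z ∪ X)) Δ (Z^c Δ X^c) = {1,3,4,6,9,12,13,14,18}
((Y Δ (Z ∪ X)) Δ (Z^c Δ X^c))^c = {2,5,7,8,10,11,15,16,17}
(Z ∪ X) Δ Y = {1,2,5,9,10,11,14,15,17,18}
X^c Δ Z^c = {2,3,4,5,6,10,11,12,13,15,17}
((Z ∪ X) Δ Y) − (X^c Δ Z^c) = {1,9,14,18}
(((Z ∪ X) Δ Y) − (X^c Δ Z^c))^c = {2,3,4,5,6,7,8,10,11,12,13,15,16,17}
3 ∈ (((Z ∪ X) Δ Y) − (X^c Δ Z^c))^c but 3 ∉ ((Y Δ (Z ∪ X)) Δ (Z^c Δ X^c))^c, so they differ.

No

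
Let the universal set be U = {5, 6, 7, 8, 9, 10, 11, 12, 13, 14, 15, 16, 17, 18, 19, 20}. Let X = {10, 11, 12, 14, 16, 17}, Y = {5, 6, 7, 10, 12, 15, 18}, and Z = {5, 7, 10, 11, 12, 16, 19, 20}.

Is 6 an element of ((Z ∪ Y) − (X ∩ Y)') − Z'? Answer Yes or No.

No

6 ∉ Z and 6 ∈ Y, so 6 ∈ Z ∪ Y
6 ∉ X and 6 ∈ Y, so 6 ∉ X ∩ Y
6 ∈ (X ∩ Y)' since 6 ∉ (X ∩ Y)
6 ∈ (Z ∪ Y) and 6 ∈ (X ∩ Y)', so 6 ∉ (Z ∪ Y) − (X ∩ Y)'
6 ∉ Z, so 6 ∈ Z'
6 ∉ ((Z ∪ Y) − (X ∩ Y)') and 6 ∈ Z', so 6 ∉ ((Z ∪ Y) − (X ∩ Y)') − Z'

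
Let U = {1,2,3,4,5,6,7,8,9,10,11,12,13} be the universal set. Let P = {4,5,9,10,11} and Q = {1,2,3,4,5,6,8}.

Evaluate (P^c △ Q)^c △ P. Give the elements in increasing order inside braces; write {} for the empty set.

{1,2,3,4,5,6,8}

P^c = {1,2,3,6,7,8,12,13}
P^c △ Q = {4,5,7,12,13}
(P^c △ Q)^c = {1,2,3,6,8,9,10,11}
(P^c △ Q)^c △ P = {1,2,3,4,5,6,8}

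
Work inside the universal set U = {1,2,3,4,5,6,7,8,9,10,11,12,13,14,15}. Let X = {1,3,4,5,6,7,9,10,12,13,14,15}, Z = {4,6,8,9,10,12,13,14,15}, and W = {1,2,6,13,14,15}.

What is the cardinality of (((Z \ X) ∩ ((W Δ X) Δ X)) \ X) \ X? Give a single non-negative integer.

Z \ X = {8}
W Δ X = {2,3,4,5,7,9,10,12}
(W Δ X) Δ X = {1,2,6,13,14,15}
(Z \ X) ∩ ((W Δ X) Δ X) = {}
((Z \ X) ∩ ((W Δ X) Δ X)) \ X = {}
(((Z \ X) ∩ ((W Δ X) Δ X)) \ X) \ X = {}
|(((Z \ X) ∩ ((W Δ X) Δ X)) \ X) \ X| = 0

0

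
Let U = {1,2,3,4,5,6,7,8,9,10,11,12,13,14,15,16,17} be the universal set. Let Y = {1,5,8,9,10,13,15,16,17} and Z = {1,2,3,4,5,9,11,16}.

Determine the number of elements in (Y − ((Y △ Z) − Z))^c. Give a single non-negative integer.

13

Y △ Z = {2,3,4,8,10,11,13,15,17}
(Y △ Z) − Z = {8,10,13,15,17}
Y − ((Y △ Z) − Z) = {1,5,9,16}
(Y − ((Y △ Z) − Z))^c = {2,3,4,6,7,8,10,11,12,13,14,15,17}
|(Y − ((Y △ Z) − Z))^c| = 13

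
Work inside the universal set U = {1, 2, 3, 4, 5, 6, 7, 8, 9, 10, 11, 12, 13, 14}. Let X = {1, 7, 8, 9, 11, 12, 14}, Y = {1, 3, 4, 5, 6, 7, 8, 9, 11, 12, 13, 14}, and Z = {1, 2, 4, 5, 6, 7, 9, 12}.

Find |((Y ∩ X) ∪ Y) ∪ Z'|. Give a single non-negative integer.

Y ∩ X = {1, 7, 8, 9, 11, 12, 14}
(Y ∩ X) ∪ Y = {1, 3, 4, 5, 6, 7, 8, 9, 11, 12, 13, 14}
Z' = {3, 8, 10, 11, 13, 14}
((Y ∩ X) ∪ Y) ∪ Z' = {1, 3, 4, 5, 6, 7, 8, 9, 10, 11, 12, 13, 14}
|((Y ∩ X) ∪ Y) ∪ Z'| = 13

13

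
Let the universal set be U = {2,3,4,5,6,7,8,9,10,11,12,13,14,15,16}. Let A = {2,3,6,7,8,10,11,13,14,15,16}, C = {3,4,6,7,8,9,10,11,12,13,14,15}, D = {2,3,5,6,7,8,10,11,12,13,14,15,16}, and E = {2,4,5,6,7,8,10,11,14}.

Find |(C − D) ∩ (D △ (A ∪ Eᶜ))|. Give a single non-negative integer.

1

C − D = {4,9}
Eᶜ = {3,9,12,13,15,16}
A ∪ Eᶜ = {2,3,6,7,8,9,10,11,12,13,14,15,16}
D △ (A ∪ Eᶜ) = {5,9}
(C − D) ∩ (D △ (A ∪ Eᶜ)) = {9}
|(C − D) ∩ (D △ (A ∪ Eᶜ))| = 1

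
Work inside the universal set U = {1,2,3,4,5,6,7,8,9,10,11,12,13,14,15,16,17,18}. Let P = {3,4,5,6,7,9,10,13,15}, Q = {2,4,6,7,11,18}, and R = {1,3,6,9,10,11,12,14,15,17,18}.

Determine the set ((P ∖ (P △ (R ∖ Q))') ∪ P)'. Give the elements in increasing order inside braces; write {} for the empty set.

{1,2,8,11,12,14,16,17,18}

R ∖ Q = {1,3,9,10,12,14,15,17}
P △ (R ∖ Q) = {1,4,5,6,7,12,13,14,17}
(P △ (R ∖ Q))' = {2,3,8,9,10,11,15,16,18}
P ∖ (P △ (R ∖ Q))' = {4,5,6,7,13}
(P ∖ (P △ (R ∖ Q))') ∪ P = {3,4,5,6,7,9,10,13,15}
((P ∖ (P △ (R ∖ Q))') ∪ P)' = {1,2,8,11,12,14,16,17,18}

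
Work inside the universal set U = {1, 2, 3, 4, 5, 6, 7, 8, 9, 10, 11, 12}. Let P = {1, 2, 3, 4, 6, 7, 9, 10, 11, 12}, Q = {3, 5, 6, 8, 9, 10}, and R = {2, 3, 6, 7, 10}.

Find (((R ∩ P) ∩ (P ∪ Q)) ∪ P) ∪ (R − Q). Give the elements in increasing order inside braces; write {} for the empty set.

{1, 2, 3, 4, 6, 7, 9, 10, 11, 12}

R ∩ P = {2, 3, 6, 7, 10}
P ∪ Q = {1, 2, 3, 4, 5, 6, 7, 8, 9, 10, 11, 12}
(R ∩ P) ∩ (P ∪ Q) = {2, 3, 6, 7, 10}
((R ∩ P) ∩ (P ∪ Q)) ∪ P = {1, 2, 3, 4, 6, 7, 9, 10, 11, 12}
R − Q = {2, 7}
(((R ∩ P) ∩ (P ∪ Q)) ∪ P) ∪ (R − Q) = {1, 2, 3, 4, 6, 7, 9, 10, 11, 12}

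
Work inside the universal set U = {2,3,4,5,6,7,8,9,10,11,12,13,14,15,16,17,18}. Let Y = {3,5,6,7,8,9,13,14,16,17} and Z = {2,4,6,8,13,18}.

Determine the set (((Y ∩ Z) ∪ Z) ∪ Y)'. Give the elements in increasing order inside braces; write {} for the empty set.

Y ∩ Z = {6,8,13}
(Y ∩ Z) ∪ Z = {2,4,6,8,13,18}
((Y ∩ Z) ∪ Z) ∪ Y = {2,3,4,5,6,7,8,9,13,14,16,17,18}
(((Y ∩ Z) ∪ Z) ∪ Y)' = {10,11,12,15}

{10,11,12,15}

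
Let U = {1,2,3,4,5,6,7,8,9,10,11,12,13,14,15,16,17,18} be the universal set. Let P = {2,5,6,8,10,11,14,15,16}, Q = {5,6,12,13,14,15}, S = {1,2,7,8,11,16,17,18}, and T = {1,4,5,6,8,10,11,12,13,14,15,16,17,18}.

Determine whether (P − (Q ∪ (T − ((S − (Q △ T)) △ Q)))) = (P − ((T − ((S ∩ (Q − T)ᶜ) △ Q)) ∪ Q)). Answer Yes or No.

Q △ T = {1,4,8,10,11,16,17,18}
S − (Q △ T) = {2,7}
(S − (Q △ T)) △ Q = {2,5,6,7,12,13,14,15}
T − ((S − (Q △ T)) △ Q) = {1,4,8,10,11,16,17,18}
Q ∪ (T − ((S − (Q △ T)) △ Q)) = {1,4,5,6,8,10,11,12,13,14,15,16,17,18}
P − (Q ∪ (T − ((S − (Q △ T)) △ Q))) = {2}
Q − T = {}
(Q − T)ᶜ = {1,2,3,4,5,6,7,8,9,10,11,12,13,14,15,16,17,18}
S ∩ (Q − T)ᶜ = {1,2,7,8,11,16,17,18}
(S ∩ (Q − T)ᶜ) △ Q = {1,2,5,6,7,8,11,12,13,14,15,16,17,18}
T − ((S ∩ (Q − T)ᶜ) △ Q) = {4,10}
(T − ((S ∩ (Q − T)ᶜ) △ Q)) ∪ Q = {4,5,6,10,12,13,14,15}
P − ((T − ((S ∩ (Q − T)ᶜ) △ Q)) ∪ Q) = {2,8,11,16}
8 ∈ P − ((T − ((S ∩ (Q − T)ᶜ) △ Q)) ∪ Q) but 8 ∉ P − (Q ∪ (T − ((S − (Q △ T)) △ Q))), so they differ.

No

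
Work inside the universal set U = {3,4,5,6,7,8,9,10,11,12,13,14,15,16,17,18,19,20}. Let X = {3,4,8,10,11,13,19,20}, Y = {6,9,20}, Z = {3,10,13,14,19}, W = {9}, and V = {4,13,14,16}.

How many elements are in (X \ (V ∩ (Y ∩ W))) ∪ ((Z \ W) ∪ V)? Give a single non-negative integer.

10

Y ∩ W = {9}
V ∩ (Y ∩ W) = {}
X \ (V ∩ (Y ∩ W)) = {3,4,8,10,11,13,19,20}
Z \ W = {3,10,13,14,19}
(Z \ W) ∪ V = {3,4,10,13,14,16,19}
(X \ (V ∩ (Y ∩ W))) ∪ ((Z \ W) ∪ V) = {3,4,8,10,11,13,14,16,19,20}
|(X \ (V ∩ (Y ∩ W))) ∪ ((Z \ W) ∪ V)| = 10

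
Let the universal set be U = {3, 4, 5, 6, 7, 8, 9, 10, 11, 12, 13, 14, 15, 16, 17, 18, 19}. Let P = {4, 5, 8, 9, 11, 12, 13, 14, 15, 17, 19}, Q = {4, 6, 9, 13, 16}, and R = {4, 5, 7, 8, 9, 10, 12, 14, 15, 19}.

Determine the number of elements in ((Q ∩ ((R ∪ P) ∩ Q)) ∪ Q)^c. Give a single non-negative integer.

R ∪ P = {4, 5, 7, 8, 9, 10, 11, 12, 13, 14, 15, 17, 19}
(R ∪ P) ∩ Q = {4, 9, 13}
Q ∩ ((R ∪ P) ∩ Q) = {4, 9, 13}
(Q ∩ ((R ∪ P) ∩ Q)) ∪ Q = {4, 6, 9, 13, 16}
((Q ∩ ((R ∪ P) ∩ Q)) ∪ Q)^c = {3, 5, 7, 8, 10, 11, 12, 14, 15, 17, 18, 19}
|((Q ∩ ((R ∪ P) ∩ Q)) ∪ Q)^c| = 12

12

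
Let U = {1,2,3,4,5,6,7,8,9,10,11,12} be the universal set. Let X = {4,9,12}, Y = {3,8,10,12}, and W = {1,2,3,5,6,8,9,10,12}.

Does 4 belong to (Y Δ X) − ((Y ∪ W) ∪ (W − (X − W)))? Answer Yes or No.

Yes

4 ∉ Y and 4 ∈ X, so 4 ∈ Y Δ X
4 ∉ Y and 4 ∉ W, so 4 ∉ Y ∪ W
4 ∈ X and 4 ∉ W, so 4 ∈ X − W
4 ∉ W and 4 ∈ (X − W), so 4 ∉ W − (X − W)
4 ∉ (Y ∪ W) and 4 ∉ (W − (X − W)), so 4 ∉ (Y ∪ W) ∪ (W − (X − W))
4 ∈ (Y Δ X) and 4 ∉ ((Y ∪ W) ∪ (W − (X − W))), so 4 ∈ (Y Δ X) − ((Y ∪ W) ∪ (W − (X − W)))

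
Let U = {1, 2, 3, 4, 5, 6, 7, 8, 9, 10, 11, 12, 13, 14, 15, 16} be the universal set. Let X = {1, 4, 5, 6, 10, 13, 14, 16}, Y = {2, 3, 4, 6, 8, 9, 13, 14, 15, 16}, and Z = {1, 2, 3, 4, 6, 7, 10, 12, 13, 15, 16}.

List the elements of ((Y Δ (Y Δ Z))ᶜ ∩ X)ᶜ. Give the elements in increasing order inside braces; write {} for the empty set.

Y Δ Z = {1, 7, 8, 9, 10, 12, 14}
Y Δ (Y Δ Z) = {1, 2, 3, 4, 6, 7, 10, 12, 13, 15, 16}
(Y Δ (Y Δ Z))ᶜ = {5, 8, 9, 11, 14}
(Y Δ (Y Δ Z))ᶜ ∩ X = {5, 14}
((Y Δ (Y Δ Z))ᶜ ∩ X)ᶜ = {1, 2, 3, 4, 6, 7, 8, 9, 10, 11, 12, 13, 15, 16}

{1, 2, 3, 4, 6, 7, 8, 9, 10, 11, 12, 13, 15, 16}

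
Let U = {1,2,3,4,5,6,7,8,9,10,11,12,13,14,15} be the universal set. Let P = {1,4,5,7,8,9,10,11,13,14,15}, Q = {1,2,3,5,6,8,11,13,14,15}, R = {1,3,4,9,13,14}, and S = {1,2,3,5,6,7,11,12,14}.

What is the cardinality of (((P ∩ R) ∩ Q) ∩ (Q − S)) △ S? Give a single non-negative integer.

10

P ∩ R = {1,4,9,13,14}
(P ∩ R) ∩ Q = {1,13,14}
Q − S = {8,13,15}
((P ∩ R) ∩ Q) ∩ (Q − S) = {13}
(((P ∩ R) ∩ Q) ∩ (Q − S)) △ S = {1,2,3,5,6,7,11,12,13,14}
|(((P ∩ R) ∩ Q) ∩ (Q − S)) △ S| = 10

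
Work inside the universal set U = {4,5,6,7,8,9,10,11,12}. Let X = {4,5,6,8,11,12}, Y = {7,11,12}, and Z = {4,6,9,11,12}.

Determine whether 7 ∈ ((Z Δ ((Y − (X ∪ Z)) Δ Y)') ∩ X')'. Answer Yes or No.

7 ∉ X and 7 ∉ Z, so 7 ∉ X ∪ Z
7 ∈ Y and 7 ∉ (X ∪ Z), so 7 ∈ Y − (X ∪ Z)
7 ∈ (Y − (X ∪ Z)) and 7 ∈ Y, so 7 ∉ (Y − (X ∪ Z)) Δ Y
7 ∈ ((Y − (X ∪ Z)) Δ Y)' since 7 ∉ ((Y − (X ∪ Z)) Δ Y)
7 ∉ Z and 7 ∈ ((Y − (X ∪ Z)) Δ Y)', so 7 ∈ Z Δ ((Y − (X ∪ Z)) Δ Y)'
7 ∉ X, so 7 ∈ X'
7 ∈ (Z Δ ((Y − (X ∪ Z)) Δ Y)') and 7 ∈ X', so 7 ∈ (Z Δ ((Y − (X ∪ Z)) Δ Y)') ∩ X'
7 ∉ ((Z Δ ((Y − (X ∪ Z)) Δ Y)') ∩ X')' since 7 ∈ ((Z Δ ((Y − (X ∪ Z)) Δ Y)') ∩ X')

No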